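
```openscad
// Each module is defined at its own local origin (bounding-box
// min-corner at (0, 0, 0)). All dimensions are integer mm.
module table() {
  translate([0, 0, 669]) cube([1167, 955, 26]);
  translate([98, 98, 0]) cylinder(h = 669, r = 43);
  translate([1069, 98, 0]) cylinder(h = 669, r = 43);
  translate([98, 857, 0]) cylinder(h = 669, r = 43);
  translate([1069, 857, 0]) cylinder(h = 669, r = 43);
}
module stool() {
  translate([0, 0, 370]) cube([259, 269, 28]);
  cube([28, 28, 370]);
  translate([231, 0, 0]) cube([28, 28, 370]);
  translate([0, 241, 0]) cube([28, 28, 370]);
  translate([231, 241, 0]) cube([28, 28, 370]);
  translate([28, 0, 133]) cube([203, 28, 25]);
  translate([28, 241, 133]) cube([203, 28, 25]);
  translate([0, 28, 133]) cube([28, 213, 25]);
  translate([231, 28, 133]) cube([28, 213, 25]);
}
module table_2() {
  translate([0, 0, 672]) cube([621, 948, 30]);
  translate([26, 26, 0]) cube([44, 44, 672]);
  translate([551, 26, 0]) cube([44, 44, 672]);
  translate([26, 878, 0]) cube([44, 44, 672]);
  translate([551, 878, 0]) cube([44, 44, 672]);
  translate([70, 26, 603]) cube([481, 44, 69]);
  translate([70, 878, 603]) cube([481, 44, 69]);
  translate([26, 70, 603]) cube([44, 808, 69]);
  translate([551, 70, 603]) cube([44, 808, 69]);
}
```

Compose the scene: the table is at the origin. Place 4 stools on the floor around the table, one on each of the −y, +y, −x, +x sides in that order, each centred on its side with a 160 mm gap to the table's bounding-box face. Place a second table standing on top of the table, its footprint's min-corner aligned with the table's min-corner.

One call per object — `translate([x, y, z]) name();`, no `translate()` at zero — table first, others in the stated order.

table();
translate([454, -429, 0]) stool();
translate([454, 1115, 0]) stool();
translate([-419, 343, 0]) stool();
translate([1327, 343, 0]) stool();
translate([0, 0, 695]) table_2();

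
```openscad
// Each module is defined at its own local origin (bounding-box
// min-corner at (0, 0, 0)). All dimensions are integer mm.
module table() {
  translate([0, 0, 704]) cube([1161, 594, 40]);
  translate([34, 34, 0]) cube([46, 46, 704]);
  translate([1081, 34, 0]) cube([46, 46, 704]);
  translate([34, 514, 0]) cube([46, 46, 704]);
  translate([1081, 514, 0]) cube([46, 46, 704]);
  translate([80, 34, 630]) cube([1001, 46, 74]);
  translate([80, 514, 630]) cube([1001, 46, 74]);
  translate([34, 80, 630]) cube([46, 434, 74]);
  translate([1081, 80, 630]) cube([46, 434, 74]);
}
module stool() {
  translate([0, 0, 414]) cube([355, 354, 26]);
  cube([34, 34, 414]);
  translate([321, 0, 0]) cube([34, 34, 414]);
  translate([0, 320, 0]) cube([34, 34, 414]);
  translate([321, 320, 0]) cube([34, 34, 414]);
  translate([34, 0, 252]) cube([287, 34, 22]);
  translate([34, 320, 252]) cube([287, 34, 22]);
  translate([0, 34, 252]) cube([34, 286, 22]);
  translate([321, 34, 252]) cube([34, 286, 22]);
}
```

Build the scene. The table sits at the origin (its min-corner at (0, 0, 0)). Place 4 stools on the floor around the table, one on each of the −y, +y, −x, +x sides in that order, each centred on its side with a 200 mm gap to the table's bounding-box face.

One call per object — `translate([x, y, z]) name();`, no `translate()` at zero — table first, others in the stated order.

table();
translate([403, -554, 0]) stool();
translate([403, 794, 0]) stool();
translate([-555, 120, 0]) stool();
translate([1361, 120, 0]) stool();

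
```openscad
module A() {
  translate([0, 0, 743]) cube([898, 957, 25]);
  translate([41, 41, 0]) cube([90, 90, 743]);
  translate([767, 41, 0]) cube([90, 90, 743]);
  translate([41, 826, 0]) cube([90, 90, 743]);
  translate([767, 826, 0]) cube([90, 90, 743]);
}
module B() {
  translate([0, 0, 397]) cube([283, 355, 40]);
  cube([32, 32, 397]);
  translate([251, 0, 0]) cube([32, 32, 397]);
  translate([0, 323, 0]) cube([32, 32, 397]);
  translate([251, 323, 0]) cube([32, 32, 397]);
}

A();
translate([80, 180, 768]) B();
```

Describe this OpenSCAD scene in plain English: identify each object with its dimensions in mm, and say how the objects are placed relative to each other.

A is a table: top 898 mm (x) × 957 mm (y), 25 mm thick, upper face at z = 768 mm, on four 90×90 mm square legs, each inset 41 mm from the nearest pair of top edges, running from z = 0 to the bottom of the top.

B is a four-legged stool. The seat is a 283×355×40 mm slab whose top surface is at z = 437 mm; four square legs, each 32×32 mm in cross-section, run from the floor (z = 0) to the underside of the seat, each flush with a corner of the seat.

The stool is on top of the table.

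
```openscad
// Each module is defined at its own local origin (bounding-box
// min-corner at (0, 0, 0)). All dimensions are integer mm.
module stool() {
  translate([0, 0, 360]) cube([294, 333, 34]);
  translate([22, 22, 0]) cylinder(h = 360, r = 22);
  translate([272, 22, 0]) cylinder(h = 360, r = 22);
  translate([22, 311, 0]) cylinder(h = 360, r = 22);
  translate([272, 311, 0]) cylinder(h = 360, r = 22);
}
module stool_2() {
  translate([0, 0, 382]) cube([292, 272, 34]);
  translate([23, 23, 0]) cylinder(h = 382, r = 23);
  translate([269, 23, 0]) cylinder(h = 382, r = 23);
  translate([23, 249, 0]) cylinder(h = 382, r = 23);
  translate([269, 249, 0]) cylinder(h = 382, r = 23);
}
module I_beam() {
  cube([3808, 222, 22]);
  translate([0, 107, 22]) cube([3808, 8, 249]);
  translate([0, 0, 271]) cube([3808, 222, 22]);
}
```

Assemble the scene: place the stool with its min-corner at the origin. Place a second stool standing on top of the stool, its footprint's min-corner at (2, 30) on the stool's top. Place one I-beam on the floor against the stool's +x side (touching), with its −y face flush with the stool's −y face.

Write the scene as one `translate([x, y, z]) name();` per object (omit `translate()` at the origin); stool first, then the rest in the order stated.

stool();
translate([2, 30, 394]) stool_2();
translate([294, 0, 0]) I_beam();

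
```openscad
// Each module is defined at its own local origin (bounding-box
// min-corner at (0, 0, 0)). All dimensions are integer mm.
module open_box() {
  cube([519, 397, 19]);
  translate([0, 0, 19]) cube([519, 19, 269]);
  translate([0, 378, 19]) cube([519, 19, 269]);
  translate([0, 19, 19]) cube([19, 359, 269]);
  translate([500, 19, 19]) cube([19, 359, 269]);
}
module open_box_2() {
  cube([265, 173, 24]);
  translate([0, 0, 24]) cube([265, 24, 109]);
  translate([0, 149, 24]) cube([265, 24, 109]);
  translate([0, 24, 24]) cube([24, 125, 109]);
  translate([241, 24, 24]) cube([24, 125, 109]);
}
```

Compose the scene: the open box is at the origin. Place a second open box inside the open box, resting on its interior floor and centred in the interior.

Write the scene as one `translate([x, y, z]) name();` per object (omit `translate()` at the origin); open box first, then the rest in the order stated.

open_box();
translate([127, 112, 19]) open_box_2();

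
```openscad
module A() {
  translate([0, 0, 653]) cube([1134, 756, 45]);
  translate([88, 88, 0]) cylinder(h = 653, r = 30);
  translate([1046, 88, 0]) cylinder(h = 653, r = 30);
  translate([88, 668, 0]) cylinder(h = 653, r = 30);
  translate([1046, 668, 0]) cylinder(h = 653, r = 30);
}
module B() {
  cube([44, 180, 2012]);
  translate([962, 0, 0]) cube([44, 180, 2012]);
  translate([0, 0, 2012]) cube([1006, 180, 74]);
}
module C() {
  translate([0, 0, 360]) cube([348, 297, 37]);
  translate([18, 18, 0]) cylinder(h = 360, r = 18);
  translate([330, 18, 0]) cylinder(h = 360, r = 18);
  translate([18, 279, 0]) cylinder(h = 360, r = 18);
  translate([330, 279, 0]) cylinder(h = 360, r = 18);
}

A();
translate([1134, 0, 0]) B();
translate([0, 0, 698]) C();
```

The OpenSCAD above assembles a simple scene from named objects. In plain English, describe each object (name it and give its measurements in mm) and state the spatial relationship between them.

A is a table with a 1134×756 mm rectangular top, 45 mm thick, top surface at z = 698 mm, supported by four round legs of 60 mm diameter, each leg's bounding box inset 58 mm from the nearest pair of top edges, running from the floor.

B is a door frame. The clear opening is 918 mm wide and 2012 mm high. Two 44 mm wide jambs, 180 mm deep, stand either side of the opening from the floor to the top of the opening. A 74 mm thick head sits across the top of both jambs, spanning the full outside width of the frame.

C is a four-legged stool. The seat is a 348×297×37 mm slab whose top surface is at z = 397 mm; four round legs, each 36 mm in diameter, run from the floor (z = 0) to the underside of the seat, each leg's axis is inset half a diameter from the nearest pair of seat edges (so the leg's bounding box is flush with the corner).

The door frame is against the table's +x side, with their −y faces flush. The stool is on top of the table.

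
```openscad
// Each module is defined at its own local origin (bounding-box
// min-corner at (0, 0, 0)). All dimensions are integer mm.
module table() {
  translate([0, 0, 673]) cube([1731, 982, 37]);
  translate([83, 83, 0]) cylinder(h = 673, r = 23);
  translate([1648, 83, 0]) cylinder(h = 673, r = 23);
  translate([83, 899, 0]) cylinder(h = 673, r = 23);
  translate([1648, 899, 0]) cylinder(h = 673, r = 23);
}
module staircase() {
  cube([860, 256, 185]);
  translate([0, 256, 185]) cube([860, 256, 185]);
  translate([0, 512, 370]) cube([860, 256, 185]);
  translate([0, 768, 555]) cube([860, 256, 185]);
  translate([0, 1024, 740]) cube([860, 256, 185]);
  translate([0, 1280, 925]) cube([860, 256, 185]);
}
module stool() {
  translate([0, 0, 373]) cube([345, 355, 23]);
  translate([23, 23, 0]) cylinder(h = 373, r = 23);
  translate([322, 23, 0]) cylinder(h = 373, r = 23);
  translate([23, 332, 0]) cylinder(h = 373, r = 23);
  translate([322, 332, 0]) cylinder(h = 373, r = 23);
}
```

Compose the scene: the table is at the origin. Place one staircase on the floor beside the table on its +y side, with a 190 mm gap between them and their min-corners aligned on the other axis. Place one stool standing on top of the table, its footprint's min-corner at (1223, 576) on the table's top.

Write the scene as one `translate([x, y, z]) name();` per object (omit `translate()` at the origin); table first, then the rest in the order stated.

table();
translate([0, 1172, 0]) staircase();
translate([1223, 576, 710]) stool();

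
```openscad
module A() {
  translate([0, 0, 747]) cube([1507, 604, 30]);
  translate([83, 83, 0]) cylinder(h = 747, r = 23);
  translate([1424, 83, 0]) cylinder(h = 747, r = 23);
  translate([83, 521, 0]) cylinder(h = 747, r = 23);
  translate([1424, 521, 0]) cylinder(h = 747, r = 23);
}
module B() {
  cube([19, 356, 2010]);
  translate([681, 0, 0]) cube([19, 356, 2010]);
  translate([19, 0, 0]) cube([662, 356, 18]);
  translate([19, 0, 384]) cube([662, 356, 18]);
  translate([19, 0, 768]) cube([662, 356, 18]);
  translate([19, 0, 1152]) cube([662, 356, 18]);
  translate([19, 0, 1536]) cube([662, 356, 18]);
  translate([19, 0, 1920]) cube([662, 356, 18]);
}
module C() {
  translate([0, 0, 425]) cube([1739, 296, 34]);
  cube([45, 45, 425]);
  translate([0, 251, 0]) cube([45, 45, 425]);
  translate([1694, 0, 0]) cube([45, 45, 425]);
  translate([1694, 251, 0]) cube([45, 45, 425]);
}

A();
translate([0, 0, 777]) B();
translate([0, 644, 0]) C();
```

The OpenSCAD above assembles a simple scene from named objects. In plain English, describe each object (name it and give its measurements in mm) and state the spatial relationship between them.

A is a table: top 1507 mm (x) × 604 mm (y), 30 mm thick, upper face at z = 777 mm, on four round legs of 46 mm diameter, each leg's bounding box inset 60 mm from the nearest pair of top edges, running from z = 0 to the bottom of the top.

B is an open bookshelf. Two side panels, each 19 mm thick, 356 mm deep and 2010 mm tall, stand 700 mm apart (outside-to-outside). Between them sit 6 shelves, each 18 mm thick and 356 mm deep, spanning the full gap between the sides. The bottom shelf rests on the floor (its underside at z = 0) and the clear gap between one shelf's top and the next shelf's underside is 366 mm.

C is a bench: a 1739×296 mm seat slab, 34 mm thick, top at z = 459 mm, on four 45×45 mm square legs flush with the seat corners and standing on z = 0.

The bookshelf is on top of the table. The bench is on the floor beside the table on its +y side.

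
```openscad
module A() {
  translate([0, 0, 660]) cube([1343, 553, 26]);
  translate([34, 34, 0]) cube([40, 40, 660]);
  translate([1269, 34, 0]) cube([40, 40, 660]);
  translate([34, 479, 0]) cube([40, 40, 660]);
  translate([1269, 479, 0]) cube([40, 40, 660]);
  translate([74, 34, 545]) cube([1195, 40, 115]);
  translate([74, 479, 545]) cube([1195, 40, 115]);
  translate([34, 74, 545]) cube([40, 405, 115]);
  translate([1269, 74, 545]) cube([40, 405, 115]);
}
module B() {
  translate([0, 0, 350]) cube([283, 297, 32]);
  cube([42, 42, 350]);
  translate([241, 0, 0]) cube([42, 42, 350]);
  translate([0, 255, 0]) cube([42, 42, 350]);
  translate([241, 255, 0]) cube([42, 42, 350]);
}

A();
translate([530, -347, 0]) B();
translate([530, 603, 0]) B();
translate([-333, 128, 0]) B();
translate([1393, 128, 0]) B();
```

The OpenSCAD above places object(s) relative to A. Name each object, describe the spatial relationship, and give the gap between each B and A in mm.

A is a table. B is a stool. Four stools sit around the table at the −y, +y, −x, +x sides. The gap between each stool and the table is 50 mm.

Each stool's nearest face is 50 mm from the table's bounding box.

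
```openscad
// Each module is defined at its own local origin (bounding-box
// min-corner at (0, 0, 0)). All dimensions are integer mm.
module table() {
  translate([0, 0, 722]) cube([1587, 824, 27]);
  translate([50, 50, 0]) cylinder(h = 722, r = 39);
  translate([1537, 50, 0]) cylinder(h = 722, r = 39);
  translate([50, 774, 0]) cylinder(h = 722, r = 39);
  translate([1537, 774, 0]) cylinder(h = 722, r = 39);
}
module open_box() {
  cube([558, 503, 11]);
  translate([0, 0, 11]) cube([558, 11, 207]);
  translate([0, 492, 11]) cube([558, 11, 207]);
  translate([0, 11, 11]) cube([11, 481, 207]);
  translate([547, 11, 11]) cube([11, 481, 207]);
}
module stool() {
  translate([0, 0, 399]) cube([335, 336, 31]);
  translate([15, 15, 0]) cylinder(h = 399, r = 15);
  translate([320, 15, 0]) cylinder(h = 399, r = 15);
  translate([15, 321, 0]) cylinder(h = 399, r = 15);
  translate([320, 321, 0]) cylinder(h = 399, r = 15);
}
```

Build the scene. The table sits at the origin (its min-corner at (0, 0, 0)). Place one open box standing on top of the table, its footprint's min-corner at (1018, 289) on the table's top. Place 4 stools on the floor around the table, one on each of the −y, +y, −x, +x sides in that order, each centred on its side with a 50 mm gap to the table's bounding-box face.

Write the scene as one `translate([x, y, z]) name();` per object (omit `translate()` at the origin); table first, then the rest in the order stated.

table();
translate([1018, 289, 749]) open_box();
translate([626, -386, 0]) stool();
translate([626, 874, 0]) stool();
translate([-385, 244, 0]) stool();
translate([1637, 244, 0]) stool();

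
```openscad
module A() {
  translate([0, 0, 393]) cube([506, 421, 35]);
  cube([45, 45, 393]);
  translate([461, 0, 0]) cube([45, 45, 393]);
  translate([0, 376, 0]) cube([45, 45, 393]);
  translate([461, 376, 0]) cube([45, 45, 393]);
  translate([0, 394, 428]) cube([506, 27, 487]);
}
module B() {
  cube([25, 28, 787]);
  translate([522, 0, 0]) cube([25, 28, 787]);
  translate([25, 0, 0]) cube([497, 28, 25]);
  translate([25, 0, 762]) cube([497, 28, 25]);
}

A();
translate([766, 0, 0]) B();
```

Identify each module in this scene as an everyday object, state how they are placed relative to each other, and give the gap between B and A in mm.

The picture frame's nearest face is 260 mm from the chair's +x face.

A is a chair. B is a picture frame. The picture frame is on the floor beside the chair on its +x side. The gap between the picture frame and the chair is 260 mm.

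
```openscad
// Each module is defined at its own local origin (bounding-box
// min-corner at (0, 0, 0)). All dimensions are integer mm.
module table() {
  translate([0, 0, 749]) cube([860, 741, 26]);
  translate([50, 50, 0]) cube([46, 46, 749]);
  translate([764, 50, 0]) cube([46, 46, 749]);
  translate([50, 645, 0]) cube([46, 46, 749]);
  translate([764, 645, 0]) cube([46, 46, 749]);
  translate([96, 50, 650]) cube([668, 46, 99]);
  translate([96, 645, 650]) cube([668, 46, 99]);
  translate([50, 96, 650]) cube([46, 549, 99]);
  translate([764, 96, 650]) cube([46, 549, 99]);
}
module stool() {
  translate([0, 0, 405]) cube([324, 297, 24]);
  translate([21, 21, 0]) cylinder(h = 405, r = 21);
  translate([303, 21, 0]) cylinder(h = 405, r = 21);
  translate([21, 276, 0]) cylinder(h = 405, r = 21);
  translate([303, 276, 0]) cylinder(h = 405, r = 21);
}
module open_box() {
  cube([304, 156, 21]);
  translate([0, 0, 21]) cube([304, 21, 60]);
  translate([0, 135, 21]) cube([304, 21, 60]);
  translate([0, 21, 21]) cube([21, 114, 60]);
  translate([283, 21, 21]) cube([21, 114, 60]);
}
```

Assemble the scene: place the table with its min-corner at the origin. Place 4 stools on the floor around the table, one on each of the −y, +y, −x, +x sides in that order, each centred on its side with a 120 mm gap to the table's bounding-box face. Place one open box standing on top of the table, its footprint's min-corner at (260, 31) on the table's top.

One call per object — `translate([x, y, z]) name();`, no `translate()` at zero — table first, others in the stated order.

table();
translate([268, -417, 0]) stool();
translate([268, 861, 0]) stool();
translate([-444, 222, 0]) stool();
translate([980, 222, 0]) stool();
translate([260, 31, 775]) open_box();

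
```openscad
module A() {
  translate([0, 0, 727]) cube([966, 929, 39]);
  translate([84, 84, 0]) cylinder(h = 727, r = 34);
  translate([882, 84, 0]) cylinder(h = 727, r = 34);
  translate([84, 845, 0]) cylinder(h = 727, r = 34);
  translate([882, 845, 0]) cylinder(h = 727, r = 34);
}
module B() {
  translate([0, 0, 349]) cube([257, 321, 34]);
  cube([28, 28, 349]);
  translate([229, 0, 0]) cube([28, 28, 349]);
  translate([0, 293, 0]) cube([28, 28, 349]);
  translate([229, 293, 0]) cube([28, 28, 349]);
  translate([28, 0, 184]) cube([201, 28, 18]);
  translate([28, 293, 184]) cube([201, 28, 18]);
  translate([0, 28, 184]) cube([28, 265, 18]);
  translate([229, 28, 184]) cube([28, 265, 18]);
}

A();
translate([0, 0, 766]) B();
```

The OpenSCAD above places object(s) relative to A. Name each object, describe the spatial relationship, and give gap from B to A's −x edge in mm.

A is a table. B is a stool. The stool is on top of the table. The gap from the stool to the table's −x edge is 0 mm.

The stool's min-x is at 0; the table's min-x is 0; gap = 0 mm.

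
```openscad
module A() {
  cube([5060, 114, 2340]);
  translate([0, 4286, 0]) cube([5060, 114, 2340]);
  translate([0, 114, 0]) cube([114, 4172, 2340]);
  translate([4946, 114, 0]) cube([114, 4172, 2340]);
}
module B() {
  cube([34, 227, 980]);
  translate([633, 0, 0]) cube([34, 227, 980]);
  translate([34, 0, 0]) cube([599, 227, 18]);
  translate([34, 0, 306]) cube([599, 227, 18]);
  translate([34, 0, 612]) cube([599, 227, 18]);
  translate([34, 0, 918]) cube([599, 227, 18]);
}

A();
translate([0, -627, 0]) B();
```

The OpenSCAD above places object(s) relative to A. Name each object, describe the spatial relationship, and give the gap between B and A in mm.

The bookshelf's nearest face is 400 mm from the house frame's −y face.

A is a house frame. B is a bookshelf. The bookshelf is on the floor beside the house frame on its −y side. The gap between the bookshelf and the house frame is 400 mm.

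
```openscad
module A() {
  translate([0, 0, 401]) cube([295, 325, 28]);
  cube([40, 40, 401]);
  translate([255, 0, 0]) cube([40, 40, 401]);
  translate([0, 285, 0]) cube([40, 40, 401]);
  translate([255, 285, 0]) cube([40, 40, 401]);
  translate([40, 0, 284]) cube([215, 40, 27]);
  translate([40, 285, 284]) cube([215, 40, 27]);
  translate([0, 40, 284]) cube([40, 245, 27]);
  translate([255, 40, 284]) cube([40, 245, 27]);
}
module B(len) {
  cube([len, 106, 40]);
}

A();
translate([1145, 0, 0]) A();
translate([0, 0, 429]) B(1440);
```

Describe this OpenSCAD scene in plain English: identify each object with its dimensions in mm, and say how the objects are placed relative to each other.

A is a four-legged stool. The seat is a 295×325×28 mm slab whose top surface is at z = 429 mm; four square legs, each 40×40 mm in cross-section, run from the floor (z = 0) to the underside of the seat, each flush with a corner of the seat. Four stretchers, 40 mm wide and 27 mm tall, connect adjacent legs with their undersides at z = 284 mm, each running between the inner faces of the legs it joins and aligned with the legs' outer faces on the other axis.

B is a rectangular beam 1440 mm long (x), 106 mm deep (y), 40 mm thick (z).

The beam spans the tops of two stools placed 850 mm apart, resting at z = 429 mm.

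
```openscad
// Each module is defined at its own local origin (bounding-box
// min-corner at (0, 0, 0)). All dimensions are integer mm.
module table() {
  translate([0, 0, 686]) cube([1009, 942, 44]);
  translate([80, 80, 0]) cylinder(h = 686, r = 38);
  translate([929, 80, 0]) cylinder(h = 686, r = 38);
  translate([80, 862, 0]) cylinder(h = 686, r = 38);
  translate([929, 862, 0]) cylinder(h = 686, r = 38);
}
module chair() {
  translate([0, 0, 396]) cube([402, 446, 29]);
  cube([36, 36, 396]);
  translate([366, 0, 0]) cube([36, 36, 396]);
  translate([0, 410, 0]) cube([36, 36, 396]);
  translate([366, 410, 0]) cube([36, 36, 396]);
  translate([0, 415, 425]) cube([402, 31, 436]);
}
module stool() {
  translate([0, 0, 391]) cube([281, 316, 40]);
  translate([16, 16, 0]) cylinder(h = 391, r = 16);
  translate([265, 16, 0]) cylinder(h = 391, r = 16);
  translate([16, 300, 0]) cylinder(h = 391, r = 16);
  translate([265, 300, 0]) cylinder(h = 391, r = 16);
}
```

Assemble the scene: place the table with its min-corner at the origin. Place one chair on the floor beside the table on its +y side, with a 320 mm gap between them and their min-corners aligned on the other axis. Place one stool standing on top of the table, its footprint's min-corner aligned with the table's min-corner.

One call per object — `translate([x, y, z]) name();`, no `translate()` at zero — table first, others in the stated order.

table();
translate([0, 1262, 0]) chair();
translate([0, 0, 730]) stool();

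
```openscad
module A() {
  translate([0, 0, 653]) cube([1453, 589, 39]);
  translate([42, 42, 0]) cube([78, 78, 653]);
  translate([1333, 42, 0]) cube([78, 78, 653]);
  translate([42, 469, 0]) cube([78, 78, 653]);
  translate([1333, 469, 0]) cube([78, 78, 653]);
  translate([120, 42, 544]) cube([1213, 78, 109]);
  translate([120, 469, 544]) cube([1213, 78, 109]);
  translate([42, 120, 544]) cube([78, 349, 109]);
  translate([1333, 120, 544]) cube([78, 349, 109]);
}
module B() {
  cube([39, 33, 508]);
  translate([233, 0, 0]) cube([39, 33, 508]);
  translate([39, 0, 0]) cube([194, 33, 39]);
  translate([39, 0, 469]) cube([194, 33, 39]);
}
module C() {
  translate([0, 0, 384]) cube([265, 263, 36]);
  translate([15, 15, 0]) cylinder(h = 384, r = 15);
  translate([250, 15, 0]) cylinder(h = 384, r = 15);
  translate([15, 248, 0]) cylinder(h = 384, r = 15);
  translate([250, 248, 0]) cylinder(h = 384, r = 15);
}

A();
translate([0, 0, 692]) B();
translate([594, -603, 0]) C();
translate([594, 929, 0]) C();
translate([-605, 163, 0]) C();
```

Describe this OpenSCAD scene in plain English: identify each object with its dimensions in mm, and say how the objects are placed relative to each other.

A is a rectangular dining table. The top is 1453×589×39 mm with its upper surface at z = 692 mm. It stands on four 78×78 mm square legs, each inset 42 mm from the nearest pair of top edges, running from the floor to the underside of the top. Four apron rails, 78 mm thick and 109 mm tall, run between adjacent legs with their top edges flush with the underside of the top and their outer faces flush with the legs' outer faces.

B is a picture frame with a 194×430 mm rectangular opening (x by z) and a uniform 39 mm border on every side. Frame depth is 33 mm along y. It is built from two vertical stiles running the full outside height and two horizontal rails spanning the gap between the stiles.

C is a four-legged stool. The seat is a 265×263×36 mm slab whose top surface is at z = 420 mm; four round legs, each 30 mm in diameter, run from the floor (z = 0) to the underside of the seat, each leg's axis is inset half a diameter from the nearest pair of seat edges (so the leg's bounding box is flush with the corner).

The picture frame is on top of the table. Three stools sit around the table at the −y, +y, −x sides.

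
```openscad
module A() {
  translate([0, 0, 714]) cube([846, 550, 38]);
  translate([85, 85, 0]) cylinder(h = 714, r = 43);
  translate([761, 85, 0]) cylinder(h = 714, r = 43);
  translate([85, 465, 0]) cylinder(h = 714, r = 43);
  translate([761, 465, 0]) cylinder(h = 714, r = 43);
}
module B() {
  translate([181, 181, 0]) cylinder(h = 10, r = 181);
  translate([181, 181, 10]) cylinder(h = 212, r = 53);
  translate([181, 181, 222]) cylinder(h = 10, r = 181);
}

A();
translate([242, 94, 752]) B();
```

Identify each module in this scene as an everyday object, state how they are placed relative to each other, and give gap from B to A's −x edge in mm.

The spool's min-x is at 242; the table's min-x is 0; gap = 242 mm.

A is a table. B is a spool. The spool is on top of the table, centred. The gap from the spool to the table's −x edge is 242 mm.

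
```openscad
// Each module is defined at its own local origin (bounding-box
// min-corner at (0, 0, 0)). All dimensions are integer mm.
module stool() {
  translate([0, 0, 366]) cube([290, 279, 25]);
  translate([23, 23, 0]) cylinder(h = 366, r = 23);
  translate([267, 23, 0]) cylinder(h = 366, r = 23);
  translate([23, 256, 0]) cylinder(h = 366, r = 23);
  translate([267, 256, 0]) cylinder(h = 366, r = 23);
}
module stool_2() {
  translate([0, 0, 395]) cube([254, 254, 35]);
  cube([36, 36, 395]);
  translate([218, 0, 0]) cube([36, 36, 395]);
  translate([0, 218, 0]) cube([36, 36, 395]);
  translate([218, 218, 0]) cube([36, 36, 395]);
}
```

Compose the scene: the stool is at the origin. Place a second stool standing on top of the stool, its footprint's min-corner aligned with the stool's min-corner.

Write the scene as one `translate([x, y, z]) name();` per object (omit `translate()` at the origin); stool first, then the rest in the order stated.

stool();
translate([0, 0, 391]) stool_2();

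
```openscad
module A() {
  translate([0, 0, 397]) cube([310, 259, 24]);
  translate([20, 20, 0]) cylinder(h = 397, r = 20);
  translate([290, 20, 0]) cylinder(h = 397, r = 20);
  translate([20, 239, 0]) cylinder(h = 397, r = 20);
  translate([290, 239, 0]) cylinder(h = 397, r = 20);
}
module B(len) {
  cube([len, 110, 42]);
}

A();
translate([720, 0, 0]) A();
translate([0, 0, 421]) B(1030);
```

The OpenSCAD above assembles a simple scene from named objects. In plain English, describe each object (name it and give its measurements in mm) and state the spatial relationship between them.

A is a four-legged stool. The seat is a 310×259×24 mm slab whose top surface is at z = 421 mm; four round legs, each 40 mm in diameter, run from the floor (z = 0) to the underside of the seat, each leg's axis is inset half a diameter from the nearest pair of seat edges (so the leg's bounding box is flush with the corner).

B is a rectangular beam 1030 mm long (x), 110 mm deep (y), 42 mm thick (z).

The beam spans the tops of two stools placed 410 mm apart, resting at z = 421 mm.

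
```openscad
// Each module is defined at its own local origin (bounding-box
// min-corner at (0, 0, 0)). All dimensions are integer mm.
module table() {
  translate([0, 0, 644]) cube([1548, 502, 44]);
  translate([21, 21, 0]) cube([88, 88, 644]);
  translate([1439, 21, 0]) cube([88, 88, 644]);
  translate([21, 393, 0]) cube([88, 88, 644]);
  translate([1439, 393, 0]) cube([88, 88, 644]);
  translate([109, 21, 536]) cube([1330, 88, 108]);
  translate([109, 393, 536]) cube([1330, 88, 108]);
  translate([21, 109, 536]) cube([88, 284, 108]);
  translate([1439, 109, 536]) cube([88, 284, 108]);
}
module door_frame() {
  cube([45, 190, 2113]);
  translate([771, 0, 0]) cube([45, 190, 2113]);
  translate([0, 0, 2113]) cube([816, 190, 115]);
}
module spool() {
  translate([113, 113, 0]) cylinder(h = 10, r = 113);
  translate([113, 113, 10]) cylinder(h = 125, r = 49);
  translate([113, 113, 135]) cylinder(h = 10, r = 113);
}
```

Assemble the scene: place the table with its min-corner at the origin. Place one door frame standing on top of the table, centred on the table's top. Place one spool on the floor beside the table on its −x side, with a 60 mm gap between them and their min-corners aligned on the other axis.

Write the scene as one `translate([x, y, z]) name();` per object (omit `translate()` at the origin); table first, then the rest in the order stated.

table();
translate([366, 156, 688]) door_frame();
translate([-286, 0, 0]) spool();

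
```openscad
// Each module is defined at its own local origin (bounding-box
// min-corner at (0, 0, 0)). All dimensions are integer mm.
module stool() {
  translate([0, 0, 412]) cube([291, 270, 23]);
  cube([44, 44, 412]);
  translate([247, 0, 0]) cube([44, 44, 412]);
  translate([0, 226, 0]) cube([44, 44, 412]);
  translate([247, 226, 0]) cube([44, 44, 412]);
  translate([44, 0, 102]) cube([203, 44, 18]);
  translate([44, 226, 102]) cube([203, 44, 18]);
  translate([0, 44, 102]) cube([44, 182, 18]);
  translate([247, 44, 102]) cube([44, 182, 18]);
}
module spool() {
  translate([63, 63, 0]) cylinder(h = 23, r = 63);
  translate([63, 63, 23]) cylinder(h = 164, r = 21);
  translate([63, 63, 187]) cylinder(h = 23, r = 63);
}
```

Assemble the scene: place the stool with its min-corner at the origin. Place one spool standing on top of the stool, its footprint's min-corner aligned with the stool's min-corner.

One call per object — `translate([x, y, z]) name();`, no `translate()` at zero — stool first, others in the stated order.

stool();
translate([0, 0, 435]) spool();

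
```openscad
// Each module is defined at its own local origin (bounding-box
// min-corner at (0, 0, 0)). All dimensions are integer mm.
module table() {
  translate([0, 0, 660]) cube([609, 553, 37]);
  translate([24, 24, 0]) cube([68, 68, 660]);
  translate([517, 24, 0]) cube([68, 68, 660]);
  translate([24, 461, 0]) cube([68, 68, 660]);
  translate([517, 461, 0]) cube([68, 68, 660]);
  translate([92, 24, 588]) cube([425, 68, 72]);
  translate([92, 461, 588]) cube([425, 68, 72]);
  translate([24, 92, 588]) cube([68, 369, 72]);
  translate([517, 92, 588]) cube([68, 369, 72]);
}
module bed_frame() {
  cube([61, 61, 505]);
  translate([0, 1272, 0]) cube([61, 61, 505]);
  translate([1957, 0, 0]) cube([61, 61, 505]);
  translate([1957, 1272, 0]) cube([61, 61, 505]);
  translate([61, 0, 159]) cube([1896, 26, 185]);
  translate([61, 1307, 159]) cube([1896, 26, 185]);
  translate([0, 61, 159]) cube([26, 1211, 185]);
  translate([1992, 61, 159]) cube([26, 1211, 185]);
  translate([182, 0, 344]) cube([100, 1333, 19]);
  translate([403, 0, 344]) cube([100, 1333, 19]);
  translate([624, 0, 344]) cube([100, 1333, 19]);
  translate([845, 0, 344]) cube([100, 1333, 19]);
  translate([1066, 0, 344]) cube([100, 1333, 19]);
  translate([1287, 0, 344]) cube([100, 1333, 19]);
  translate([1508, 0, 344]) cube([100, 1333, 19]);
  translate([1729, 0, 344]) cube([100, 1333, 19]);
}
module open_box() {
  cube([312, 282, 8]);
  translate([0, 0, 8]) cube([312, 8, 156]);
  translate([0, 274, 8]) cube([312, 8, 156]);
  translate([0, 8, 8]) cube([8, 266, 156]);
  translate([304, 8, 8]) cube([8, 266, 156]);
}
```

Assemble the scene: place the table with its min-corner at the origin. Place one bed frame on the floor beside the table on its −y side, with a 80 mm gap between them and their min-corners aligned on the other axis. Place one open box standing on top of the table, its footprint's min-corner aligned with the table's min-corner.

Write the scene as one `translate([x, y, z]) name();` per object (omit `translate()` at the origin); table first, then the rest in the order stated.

table();
translate([0, -1413, 0]) bed_frame();
translate([0, 0, 697]) open_box();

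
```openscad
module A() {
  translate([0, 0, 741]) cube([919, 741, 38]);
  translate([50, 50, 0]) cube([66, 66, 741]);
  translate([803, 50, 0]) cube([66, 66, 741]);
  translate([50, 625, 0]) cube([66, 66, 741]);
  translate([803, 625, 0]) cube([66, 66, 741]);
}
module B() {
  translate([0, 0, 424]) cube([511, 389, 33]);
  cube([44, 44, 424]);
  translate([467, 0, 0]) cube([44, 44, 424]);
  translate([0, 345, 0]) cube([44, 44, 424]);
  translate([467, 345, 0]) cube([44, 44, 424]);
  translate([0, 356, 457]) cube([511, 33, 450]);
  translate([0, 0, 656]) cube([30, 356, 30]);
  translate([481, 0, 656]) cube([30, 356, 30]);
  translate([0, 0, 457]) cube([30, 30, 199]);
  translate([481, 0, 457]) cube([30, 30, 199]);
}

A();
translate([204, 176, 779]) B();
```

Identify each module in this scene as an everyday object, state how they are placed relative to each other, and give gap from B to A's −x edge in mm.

The chair's min-x is at 204; the table's min-x is 0; gap = 204 mm.

A is a table. B is a chair. The chair is on top of the table, centred. The gap from the chair to the table's −x edge is 204 mm.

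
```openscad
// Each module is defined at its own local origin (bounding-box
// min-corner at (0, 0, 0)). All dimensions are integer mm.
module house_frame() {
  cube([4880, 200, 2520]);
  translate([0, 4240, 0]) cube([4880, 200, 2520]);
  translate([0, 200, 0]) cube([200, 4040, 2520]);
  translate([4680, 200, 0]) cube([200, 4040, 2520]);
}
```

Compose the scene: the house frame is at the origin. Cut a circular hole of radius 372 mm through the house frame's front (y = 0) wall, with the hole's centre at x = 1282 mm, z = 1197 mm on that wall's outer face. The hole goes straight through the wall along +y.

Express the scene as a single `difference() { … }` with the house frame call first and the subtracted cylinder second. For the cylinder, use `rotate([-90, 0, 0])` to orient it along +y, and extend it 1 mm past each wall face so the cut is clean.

difference() {
  house_frame();
  translate([1282, -1, 1197]) rotate([-90, 0, 0]) cylinder(h = 202, r = 372);
}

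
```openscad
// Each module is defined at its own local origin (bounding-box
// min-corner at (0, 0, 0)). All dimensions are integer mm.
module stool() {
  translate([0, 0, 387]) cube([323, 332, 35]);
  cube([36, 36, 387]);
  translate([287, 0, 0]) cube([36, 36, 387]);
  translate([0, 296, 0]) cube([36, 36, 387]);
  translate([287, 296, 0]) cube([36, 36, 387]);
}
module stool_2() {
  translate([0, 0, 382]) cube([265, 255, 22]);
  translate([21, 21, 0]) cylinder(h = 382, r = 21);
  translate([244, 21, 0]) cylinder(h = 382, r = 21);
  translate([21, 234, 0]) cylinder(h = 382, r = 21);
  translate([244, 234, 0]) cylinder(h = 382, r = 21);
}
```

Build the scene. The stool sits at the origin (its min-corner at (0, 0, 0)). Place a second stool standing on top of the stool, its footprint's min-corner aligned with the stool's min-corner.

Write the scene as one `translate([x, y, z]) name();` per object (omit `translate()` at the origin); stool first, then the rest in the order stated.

stool();
translate([0, 0, 422]) stool_2();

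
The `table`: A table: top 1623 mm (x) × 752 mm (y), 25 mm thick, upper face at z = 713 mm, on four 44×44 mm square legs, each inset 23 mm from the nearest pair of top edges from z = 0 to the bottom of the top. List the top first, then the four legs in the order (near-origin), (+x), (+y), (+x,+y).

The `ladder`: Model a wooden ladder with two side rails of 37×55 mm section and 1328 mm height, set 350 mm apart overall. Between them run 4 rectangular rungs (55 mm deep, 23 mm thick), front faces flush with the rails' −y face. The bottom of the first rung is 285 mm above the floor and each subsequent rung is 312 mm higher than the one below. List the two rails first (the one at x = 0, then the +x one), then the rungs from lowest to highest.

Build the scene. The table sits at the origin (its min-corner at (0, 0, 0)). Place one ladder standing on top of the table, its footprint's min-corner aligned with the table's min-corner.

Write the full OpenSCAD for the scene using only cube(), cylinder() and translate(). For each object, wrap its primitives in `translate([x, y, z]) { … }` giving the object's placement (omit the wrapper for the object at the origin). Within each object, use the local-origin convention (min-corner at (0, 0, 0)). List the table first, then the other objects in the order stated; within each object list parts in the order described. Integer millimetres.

translate([0, 0, 688]) cube([1623, 752, 25]);
translate([23, 23, 0]) cube([44, 44, 688]);
translate([1556, 23, 0]) cube([44, 44, 688]);
translate([23, 685, 0]) cube([44, 44, 688]);
translate([1556, 685, 0]) cube([44, 44, 688]);
translate([0, 0, 713]) {
  cube([37, 55, 1328]);
  translate([313, 0, 0]) cube([37, 55, 1328]);
  translate([37, 0, 285]) cube([276, 55, 23]);
  translate([37, 0, 597]) cube([276, 55, 23]);
  translate([37, 0, 909]) cube([276, 55, 23]);
  translate([37, 0, 1221]) cube([276, 55, 23]);
}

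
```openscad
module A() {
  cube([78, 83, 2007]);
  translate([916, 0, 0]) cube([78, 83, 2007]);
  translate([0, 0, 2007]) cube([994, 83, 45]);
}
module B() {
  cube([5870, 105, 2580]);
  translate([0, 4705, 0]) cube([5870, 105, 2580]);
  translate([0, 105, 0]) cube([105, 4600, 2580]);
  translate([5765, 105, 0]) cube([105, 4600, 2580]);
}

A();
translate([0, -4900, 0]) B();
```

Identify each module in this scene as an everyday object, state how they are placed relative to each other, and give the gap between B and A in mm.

A is a door frame. B is a house frame. The house frame is on the floor beside the door frame on its −y side. The gap between the house frame and the door frame is 90 mm.

The house frame's nearest face is 90 mm from the door frame's −y face.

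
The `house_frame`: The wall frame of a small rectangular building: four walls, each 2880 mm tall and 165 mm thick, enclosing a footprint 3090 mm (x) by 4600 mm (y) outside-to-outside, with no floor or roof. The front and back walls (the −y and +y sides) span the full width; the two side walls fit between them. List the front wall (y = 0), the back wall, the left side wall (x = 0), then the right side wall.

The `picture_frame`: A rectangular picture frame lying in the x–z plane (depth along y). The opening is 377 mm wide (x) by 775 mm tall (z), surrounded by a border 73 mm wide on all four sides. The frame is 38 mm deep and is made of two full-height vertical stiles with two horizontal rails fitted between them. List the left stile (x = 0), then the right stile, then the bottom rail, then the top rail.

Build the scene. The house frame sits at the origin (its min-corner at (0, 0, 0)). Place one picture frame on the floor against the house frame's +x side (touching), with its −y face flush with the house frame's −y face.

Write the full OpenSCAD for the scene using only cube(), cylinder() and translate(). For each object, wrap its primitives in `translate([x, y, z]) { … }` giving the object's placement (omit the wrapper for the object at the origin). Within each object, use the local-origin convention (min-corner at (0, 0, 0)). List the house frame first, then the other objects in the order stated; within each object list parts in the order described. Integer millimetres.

cube([3090, 165, 2880]);
translate([0, 4435, 0]) cube([3090, 165, 2880]);
translate([0, 165, 0]) cube([165, 4270, 2880]);
translate([2925, 165, 0]) cube([165, 4270, 2880]);
translate([3090, 0, 0]) {
  cube([73, 38, 921]);
  translate([450, 0, 0]) cube([73, 38, 921]);
  translate([73, 0, 0]) cube([377, 38, 73]);
  translate([73, 0, 848]) cube([377, 38, 73]);
}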